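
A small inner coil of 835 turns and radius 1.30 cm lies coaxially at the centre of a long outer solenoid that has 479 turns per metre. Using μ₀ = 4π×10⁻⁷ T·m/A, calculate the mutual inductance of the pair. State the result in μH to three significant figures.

M ≈ 267 μH

The outer solenoid produces a uniform field B₁ = μ₀n₁I₁ across the inner coil,
so the flux linkage is N₂Φ = N₂B₁A₂ = μ₀n₁N₂A₂·I₁, giving M = μ₀n₁N₂A₂.
A₂ = πr² = π(1.300×10^-2 m)² = 5.309×10^-4 m².
M = (4π×10⁻⁷)(479)(835)(5.309×10^-4) = 2.669×10^-4 H.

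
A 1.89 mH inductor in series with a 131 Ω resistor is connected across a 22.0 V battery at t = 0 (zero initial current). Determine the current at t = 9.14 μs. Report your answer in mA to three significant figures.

τ = L/R = 1.890×10^-3/131 = 1.443×10^-5 s; final current I_∞ = ε/R = 22.0/131 = 0.1679 A.
I(t) = I_∞(1 − e^(−t/τ)) with t/τ = 0.634.
I = (0.1679)(1 − e^(−0.634)) = 7.881×10^-2 A.

I ≈ 78.8 mA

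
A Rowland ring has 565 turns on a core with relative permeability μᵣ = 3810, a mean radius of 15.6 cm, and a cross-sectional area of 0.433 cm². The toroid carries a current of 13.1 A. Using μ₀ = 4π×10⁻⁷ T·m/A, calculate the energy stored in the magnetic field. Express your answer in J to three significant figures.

L = μ₀μᵣN²A/(2πR) = (4π×10⁻⁷)(3810)(565)²(4.330×10^-5)/(2π×0.156) = 6.752×10^-2 H.
U = ½LI² = ½(6.752×10^-2)(13.1)² = 5.793 J.

U ≈ 5.79 J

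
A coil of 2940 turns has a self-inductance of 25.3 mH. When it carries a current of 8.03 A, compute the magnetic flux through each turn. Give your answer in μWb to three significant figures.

From L = NΦ_B/I, the flux per turn is Φ_B = LI/N.
Φ_B = (2.530×10^-2 H)(8.03 A)/2940 = 6.910×10^-5 Wb.

Φ_B ≈ 69.1 μWb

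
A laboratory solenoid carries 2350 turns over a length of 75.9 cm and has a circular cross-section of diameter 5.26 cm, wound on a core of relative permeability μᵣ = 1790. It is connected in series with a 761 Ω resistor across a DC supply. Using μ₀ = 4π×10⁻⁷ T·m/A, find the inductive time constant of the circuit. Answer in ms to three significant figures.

A = π(d/2)² = π(2.630×10^-2 m)² = 2.173×10^-3 m².
L = μ₀μᵣN²A/ℓ = (4π×10⁻⁷)(1790)(2350)²(2.173×10^-3)/(0.759) = 35.56 H.
τ = L/R = (35.56)/(761) = 4.673×10^-2 s.

τ ≈ 46.7 ms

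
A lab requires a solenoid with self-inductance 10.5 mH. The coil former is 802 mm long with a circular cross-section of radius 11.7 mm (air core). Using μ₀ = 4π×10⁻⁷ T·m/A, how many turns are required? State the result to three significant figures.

N ≈ 3950 turns

A = πr² = π(1.170×10^-2 m)² = 4.301×10^-4 m².
From L = μ₀N²A/ℓ, N = √(Lℓ / (μ₀A)).
N = √[(1.050×10^-2)(0.802) / ((4π×10⁻⁷)×4.301×10^-4)] = √(1.558×10^7) ≈ 3947.4.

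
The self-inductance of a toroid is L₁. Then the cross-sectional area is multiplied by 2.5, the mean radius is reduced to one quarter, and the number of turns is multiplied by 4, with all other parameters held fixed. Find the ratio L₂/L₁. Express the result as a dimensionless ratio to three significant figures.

L₂/L₁ = 160

For a toroid, L ∝ μᵣN²A/R.
L₂/L₁ = (2.5) × (0.25)^-1 × (4)^2 = 160.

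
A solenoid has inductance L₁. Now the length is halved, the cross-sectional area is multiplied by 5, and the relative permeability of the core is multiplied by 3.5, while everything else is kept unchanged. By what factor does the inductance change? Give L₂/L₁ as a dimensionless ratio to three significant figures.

L₂/L₁ = 35.0

For a solenoid, L ∝ μᵣN²A/ℓ.
L₂/L₁ = (0.5)^-1 × (5) × (3.5) = 35.0.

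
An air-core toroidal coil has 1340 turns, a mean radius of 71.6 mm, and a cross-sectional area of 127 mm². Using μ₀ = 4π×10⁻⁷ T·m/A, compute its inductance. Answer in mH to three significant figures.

L ≈ 0.637 mH

For a thin toroid, L = μ₀N²A/(2πR).
L = (4π×10⁻⁷)(1340)²(1.270×10^-4) / (2π×7.160×10^-2 m) = 6.370×10^-4 H.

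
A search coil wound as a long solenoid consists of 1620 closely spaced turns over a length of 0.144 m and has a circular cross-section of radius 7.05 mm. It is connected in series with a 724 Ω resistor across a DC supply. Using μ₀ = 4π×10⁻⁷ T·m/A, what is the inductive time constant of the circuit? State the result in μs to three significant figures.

τ ≈ 4.94 μs

A = πr² = π(7.050×10^-3 m)² = 1.561×10^-4 m².
L = μ₀N²A/ℓ = (4π×10⁻⁷)(1620)²(1.561×10^-4)/(0.144) = 3.576×10^-3 H.
τ = L/R = (3.576×10^-3)/(724) = 4.939×10^-6 s.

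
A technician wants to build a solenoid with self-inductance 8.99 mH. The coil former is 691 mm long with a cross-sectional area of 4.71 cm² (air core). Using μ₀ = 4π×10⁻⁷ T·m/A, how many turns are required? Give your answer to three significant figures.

A = 4.71 cm² = 4.710×10^-4 m².
From L = μ₀N²A/ℓ, N = √(Lℓ / (μ₀A)).
N = √[(8.990×10^-3)(0.691) / ((4π×10⁻⁷)×4.710×10^-4)] = √(1.050×10^7) ≈ 3239.7.

N ≈ 3240 turns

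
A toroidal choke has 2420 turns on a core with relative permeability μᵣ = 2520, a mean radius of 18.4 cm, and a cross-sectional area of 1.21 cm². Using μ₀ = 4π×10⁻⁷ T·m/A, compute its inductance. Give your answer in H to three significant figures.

L ≈ 1.94 H

For a thin toroid, L = μ₀μᵣN²A/(2πR).
L = (4π×10⁻⁷)(2520)(2420)²(1.210×10^-4) / (2π×0.184 m) = 1.941 H.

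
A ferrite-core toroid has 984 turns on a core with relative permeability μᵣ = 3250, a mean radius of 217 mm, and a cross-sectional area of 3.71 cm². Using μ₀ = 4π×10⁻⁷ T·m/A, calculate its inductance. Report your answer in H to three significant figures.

L ≈ 1.08 H

For a thin toroid, L = μ₀μᵣN²A/(2πR).
L = (4π×10⁻⁷)(3250)(984)²(3.710×10^-4) / (2π×0.217 m) = 1.076 H.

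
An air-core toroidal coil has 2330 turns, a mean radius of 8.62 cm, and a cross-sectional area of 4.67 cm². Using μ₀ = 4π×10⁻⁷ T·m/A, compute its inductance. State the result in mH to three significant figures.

L ≈ 5.88 mH

For a thin toroid, L = μ₀N²A/(2πR).
L = (4π×10⁻⁷)(2330)²(4.670×10^-4) / (2π×8.620×10^-2 m) = 5.882×10^-3 H.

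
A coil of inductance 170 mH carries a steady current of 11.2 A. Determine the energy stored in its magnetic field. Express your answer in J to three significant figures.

Stored magnetic energy: U = ½LI².
U = ½(0.17 H)(11.2 A)² = 10.66 J.

U ≈ 10.7 J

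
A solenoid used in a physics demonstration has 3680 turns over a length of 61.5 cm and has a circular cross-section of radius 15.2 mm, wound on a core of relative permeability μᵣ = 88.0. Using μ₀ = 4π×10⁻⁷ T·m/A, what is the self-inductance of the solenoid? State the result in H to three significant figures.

A = πr² = π(1.520×10^-2 m)² = 7.258×10^-4 m².
For a long solenoid, L = μ₀μᵣN²A/ℓ.
L = (4π×10⁻⁷)(88.0)(3680)²(7.258×10^-4)/(0.615 m) = 1.767 H.

L ≈ 1.77 H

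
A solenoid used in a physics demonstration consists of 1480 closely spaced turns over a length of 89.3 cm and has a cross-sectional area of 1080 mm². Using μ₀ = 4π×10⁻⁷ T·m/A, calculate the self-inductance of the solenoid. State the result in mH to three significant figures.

L ≈ 3.33 mH

A = 1080 mm² = 1.080×10^-3 m².
For a long solenoid, L = μ₀N²A/ℓ.
L = (4π×10⁻⁷)(1480)²(1.080×10^-3)/(0.893 m) = 3.329×10^-3 H.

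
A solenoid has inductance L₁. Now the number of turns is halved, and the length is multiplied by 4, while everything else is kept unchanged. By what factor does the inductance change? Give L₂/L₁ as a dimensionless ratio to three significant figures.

L₂/L₁ = 0.0625

For a solenoid, L ∝ μᵣN²A/ℓ.
L₂/L₁ = (0.5)^2 × (4)^-1 = 0.0625.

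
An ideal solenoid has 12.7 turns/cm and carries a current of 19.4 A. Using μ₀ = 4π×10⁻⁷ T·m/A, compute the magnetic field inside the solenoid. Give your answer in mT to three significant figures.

B ≈ 31.0 mT

Inside a long solenoid, B = μ₀nI.
B = (4π×10⁻⁷)(1.270×10^3 m⁻¹)(19.4 A) = 3.096×10^-2 T.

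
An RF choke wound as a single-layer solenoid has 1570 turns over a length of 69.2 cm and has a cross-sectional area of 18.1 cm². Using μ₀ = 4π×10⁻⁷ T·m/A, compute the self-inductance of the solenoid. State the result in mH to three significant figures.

L ≈ 8.10 mH

A = 18.1 cm² = 1.810×10^-3 m².
For a long solenoid, L = μ₀N²A/ℓ.
L = (4π×10⁻⁷)(1570)²(1.810×10^-3)/(0.692 m) = 8.102×10^-3 H.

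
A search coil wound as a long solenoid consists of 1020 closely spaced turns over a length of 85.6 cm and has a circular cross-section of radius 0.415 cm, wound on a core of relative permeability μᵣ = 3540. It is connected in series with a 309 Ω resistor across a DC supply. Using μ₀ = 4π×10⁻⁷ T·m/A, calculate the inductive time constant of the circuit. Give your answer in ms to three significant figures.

A = πr² = π(4.150×10^-3 m)² = 5.411×10^-5 m².
L = μ₀μᵣN²A/ℓ = (4π×10⁻⁷)(3540)(1020)²(5.411×10^-5)/(0.856) = 0.2925 H.
τ = L/R = (0.2925)/(309) = 9.467×10^-4 s.

τ ≈ 0.947 ms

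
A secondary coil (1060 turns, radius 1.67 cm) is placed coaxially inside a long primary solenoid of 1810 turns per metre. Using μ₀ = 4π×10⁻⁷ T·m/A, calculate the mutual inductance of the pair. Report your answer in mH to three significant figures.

The outer solenoid produces a uniform field B₁ = μ₀n₁I₁ across the inner coil,
so the flux linkage is N₂Φ = N₂B₁A₂ = μ₀n₁N₂A₂·I₁, giving M = μ₀n₁N₂A₂.
A₂ = πr² = π(1.670×10^-2 m)² = 8.762×10^-4 m².
M = (4π×10⁻⁷)(1810)(1060)(8.762×10^-4) = 2.112×10^-3 H.

M ≈ 2.11 mH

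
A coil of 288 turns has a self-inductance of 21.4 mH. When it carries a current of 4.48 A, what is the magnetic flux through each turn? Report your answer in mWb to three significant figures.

From L = NΦ_B/I, the flux per turn is Φ_B = LI/N.
Φ_B = (2.140×10^-2 H)(4.48 A)/288 = 3.329×10^-4 Wb.

Φ_B ≈ 0.333 mWb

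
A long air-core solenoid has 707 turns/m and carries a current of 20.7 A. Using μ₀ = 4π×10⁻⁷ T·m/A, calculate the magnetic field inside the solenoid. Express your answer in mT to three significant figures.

Inside a long solenoid, B = μ₀nI.
B = (4π×10⁻⁷)(707 m⁻¹)(20.7 A) = 1.839×10^-2 T.

B ≈ 18.4 mT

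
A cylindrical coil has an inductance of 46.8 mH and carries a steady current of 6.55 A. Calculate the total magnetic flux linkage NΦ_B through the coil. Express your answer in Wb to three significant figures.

NΦ_B ≈ 0.307 Wb

From L = NΦ_B/I, the flux linkage is NΦ_B = LI.
NΦ_B = (4.680×10^-2 H)(6.55 A) = 0.3065 Wb.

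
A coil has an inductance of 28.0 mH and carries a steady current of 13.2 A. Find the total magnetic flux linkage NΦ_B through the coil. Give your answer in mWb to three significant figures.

NΦ_B ≈ 370 mWb

From L = NΦ_B/I, the flux linkage is NΦ_B = LI.
NΦ_B = (2.800×10^-2 H)(13.2 A) = 0.3696 Wb.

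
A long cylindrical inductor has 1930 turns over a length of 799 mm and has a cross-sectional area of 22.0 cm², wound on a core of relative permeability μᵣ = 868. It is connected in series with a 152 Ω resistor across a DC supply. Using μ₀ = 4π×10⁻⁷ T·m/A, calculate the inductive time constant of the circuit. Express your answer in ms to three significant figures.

A = 22.0 cm² = 2.200×10^-3 m².
L = μ₀μᵣN²A/ℓ = (4π×10⁻⁷)(868)(1930)²(2.200×10^-3)/(0.799) = 11.19 H.
τ = L/R = (11.19)/(152) = 7.360×10^-2 s.

τ ≈ 73.6 ms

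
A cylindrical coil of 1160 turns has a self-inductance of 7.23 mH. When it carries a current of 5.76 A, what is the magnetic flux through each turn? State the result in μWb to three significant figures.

Φ_B ≈ 35.9 μWb

From L = NΦ_B/I, the flux per turn is Φ_B = LI/N.
Φ_B = (7.230×10^-3 H)(5.76 A)/1160 = 3.590×10^-5 Wb.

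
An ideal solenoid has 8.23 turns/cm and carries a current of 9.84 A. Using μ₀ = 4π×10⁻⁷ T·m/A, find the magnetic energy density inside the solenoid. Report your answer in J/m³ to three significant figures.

u ≈ 41.2 J/m³

B = μ₀nI = (4π×10⁻⁷)(823)(9.84) = 1.018×10^-2 T.
u = B²/(2μ₀) = (1.018×10^-2)²/(2×4π×10⁻⁷) = 41.21 J/m³.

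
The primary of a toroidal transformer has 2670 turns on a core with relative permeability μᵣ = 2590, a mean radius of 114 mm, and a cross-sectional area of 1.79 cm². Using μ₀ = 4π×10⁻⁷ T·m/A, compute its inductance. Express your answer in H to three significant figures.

L ≈ 5.80 H

For a thin toroid, L = μ₀μᵣN²A/(2πR).
L = (4π×10⁻⁷)(2590)(2670)²(1.790×10^-4) / (2π×0.114 m) = 5.798 H.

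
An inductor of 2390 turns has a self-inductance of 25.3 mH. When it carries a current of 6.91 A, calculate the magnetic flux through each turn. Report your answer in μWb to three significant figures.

From L = NΦ_B/I, the flux per turn is Φ_B = LI/N.
Φ_B = (2.530×10^-2 H)(6.91 A)/2390 = 7.3148×10^-5 Wb.

Φ_B ≈ 73.1 μWb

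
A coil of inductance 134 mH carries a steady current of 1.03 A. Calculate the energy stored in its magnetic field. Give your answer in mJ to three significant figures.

Stored magnetic energy: U = ½LI².
U = ½(0.134 H)(1.03 A)² = 7.108×10^-2 J.

U ≈ 71.1 mJ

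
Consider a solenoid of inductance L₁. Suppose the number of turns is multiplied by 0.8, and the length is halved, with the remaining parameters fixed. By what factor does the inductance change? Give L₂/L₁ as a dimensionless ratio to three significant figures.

For a solenoid, L ∝ μᵣN²A/ℓ.
L₂/L₁ = (0.8)^2 × (0.5)^-1 = 1.28.

L₂/L₁ = 1.28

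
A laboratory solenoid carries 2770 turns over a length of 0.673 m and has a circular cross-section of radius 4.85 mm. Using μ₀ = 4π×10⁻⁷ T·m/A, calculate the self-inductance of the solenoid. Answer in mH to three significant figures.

A = πr² = π(4.850×10^-3 m)² = 7.390×10^-5 m².
For a long solenoid, L = μ₀N²A/ℓ.
L = (4π×10⁻⁷)(2770)²(7.390×10^-5)/(0.673 m) = 1.059×10^-3 H.

L ≈ 1.06 mH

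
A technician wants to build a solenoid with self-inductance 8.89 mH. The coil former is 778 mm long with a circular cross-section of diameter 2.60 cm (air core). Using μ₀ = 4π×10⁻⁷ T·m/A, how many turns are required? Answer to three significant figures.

A = π(d/2)² = π(1.300×10^-2 m)² = 5.309×10^-4 m².
From L = μ₀N²A/ℓ, N = √(Lℓ / (μ₀A)).
N = √[(8.890×10^-3)(0.778) / ((4π×10⁻⁷)×5.309×10^-4)] = √(1.037×10^7) ≈ 3219.7.

N ≈ 3220 turns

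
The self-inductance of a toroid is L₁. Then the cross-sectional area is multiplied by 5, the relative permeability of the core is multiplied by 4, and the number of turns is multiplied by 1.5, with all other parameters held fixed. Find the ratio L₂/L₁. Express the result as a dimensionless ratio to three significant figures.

L₂/L₁ = 45.0

For a toroid, L ∝ μᵣN²A/R.
L₂/L₁ = (5) × (4) × (1.5)^2 = 45.0.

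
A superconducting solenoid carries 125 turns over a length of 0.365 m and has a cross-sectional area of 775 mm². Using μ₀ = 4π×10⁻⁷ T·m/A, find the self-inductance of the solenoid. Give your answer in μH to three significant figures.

A = 775 mm² = 7.750×10^-4 m².
For a long solenoid, L = μ₀N²A/ℓ.
L = (4π×10⁻⁷)(125)²(7.750×10^-4)/(0.365 m) = 4.169×10^-5 H.

L ≈ 41.7 μH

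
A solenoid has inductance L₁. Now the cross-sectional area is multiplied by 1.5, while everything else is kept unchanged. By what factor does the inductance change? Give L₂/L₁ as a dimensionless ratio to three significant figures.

For a solenoid, L ∝ μᵣN²A/ℓ.
L₂/L₁ = (1.5) = 1.50.

L₂/L₁ = 1.50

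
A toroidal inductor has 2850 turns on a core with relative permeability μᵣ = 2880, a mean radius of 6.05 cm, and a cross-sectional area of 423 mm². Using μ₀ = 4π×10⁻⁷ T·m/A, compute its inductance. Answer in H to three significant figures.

For a thin toroid, L = μ₀μᵣN²A/(2πR).
L = (4π×10⁻⁷)(2880)(2850)²(4.230×10^-4) / (2π×6.050×10^-2 m) = 32.71 H.

L ≈ 32.7 H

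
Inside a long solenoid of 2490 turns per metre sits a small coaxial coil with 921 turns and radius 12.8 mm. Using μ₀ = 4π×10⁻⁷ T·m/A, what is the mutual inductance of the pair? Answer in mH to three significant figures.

The outer solenoid produces a uniform field B₁ = μ₀n₁I₁ across the inner coil,
so the flux linkage is N₂Φ = N₂B₁A₂ = μ₀n₁N₂A₂·I₁, giving M = μ₀n₁N₂A₂.
A₂ = πr² = π(1.280×10^-2 m)² = 5.147×10^-4 m².
M = (4π×10⁻⁷)(2490)(921)(5.147×10^-4) = 1.483×10^-3 H.

M ≈ 1.48 mH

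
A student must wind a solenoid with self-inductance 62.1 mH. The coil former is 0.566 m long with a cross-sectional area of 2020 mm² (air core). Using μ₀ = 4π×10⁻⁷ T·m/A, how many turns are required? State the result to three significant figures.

A = 2020 mm² = 2.020×10^-3 m².
From L = μ₀N²A/ℓ, N = √(Lℓ / (μ₀A)).
N = √[(6.210×10^-2)(0.566) / ((4π×10⁻⁷)×2.020×10^-3)] = √(1.3847×10^7) ≈ 3721.1.

N ≈ 3720 turns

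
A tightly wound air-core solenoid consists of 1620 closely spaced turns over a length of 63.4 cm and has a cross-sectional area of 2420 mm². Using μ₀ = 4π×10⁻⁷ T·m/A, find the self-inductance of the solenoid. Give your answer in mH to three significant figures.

A = 2420 mm² = 2.420×10^-3 m².
For a long solenoid, L = μ₀N²A/ℓ.
L = (4π×10⁻⁷)(1620)²(2.420×10^-3)/(0.634 m) = 1.259×10^-2 H.

L ≈ 12.6 mH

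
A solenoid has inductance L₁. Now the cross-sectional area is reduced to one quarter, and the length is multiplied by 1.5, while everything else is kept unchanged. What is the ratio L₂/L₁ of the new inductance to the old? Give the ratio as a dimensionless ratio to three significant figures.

For a solenoid, L ∝ μᵣN²A/ℓ.
L₂/L₁ = (0.25) × (1.5)^-1 = 0.167.

L₂/L₁ = 0.167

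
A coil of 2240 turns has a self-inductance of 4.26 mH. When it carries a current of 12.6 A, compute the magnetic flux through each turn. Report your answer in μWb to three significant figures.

Φ_B ≈ 24.0 μWb

From L = NΦ_B/I, the flux per turn is Φ_B = LI/N.
Φ_B = (4.260×10^-3 H)(12.6 A)/2240 = 2.396×10^-5 Wb.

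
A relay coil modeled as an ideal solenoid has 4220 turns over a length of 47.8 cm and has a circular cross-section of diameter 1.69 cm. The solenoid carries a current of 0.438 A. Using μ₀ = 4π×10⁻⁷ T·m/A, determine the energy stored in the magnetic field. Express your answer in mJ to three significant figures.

A = π(d/2)² = π(8.450×10^-3 m)² = 2.243×10^-4 m².
L = μ₀N²A/ℓ = (4π×10⁻⁷)(4220)²(2.243×10^-4)/(0.478) = 1.050×10^-2 H.
U = ½LI² = ½(1.050×10^-2)(0.438)² = 1.007×10^-3 J.

U ≈ 1.01 mJ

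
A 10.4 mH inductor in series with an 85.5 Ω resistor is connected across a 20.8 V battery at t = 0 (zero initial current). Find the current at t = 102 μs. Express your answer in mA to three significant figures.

τ = L/R = 1.040×10^-2/85.5 = 1.216×10^-4 s; final current I_∞ = ε/R = 20.8/85.5 = 0.2433 A.
I(t) = I_∞(1 − e^(−t/τ)) with t/τ = 0.839.
I = (0.2433)(1 − e^(−0.839)) = 0.1381 A.

I ≈ 138 mA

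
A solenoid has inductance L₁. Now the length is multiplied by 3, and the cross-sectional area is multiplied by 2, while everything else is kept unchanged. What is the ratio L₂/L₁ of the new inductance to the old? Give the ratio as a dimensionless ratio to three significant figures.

For a solenoid, L ∝ μᵣN²A/ℓ.
L₂/L₁ = (3)^-1 × (2) = 0.667.

L₂/L₁ = 0.667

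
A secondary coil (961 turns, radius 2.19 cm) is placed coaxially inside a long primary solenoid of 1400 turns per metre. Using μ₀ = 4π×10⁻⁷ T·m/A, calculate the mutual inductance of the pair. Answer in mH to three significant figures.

The outer solenoid produces a uniform field B₁ = μ₀n₁I₁ across the inner coil,
so the flux linkage is N₂Φ = N₂B₁A₂ = μ₀n₁N₂A₂·I₁, giving M = μ₀n₁N₂A₂.
A₂ = πr² = π(2.190×10^-2 m)² = 1.507×10^-3 m².
M = (4π×10⁻⁷)(1400)(961)(1.507×10^-3) = 2.547×10^-3 H.

M ≈ 2.55 mH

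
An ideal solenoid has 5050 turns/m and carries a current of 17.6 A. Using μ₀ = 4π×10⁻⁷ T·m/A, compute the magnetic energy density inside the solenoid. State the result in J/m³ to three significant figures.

B = μ₀nI = (4π×10⁻⁷)(5.050×10^3)(17.6) = 0.1117 T.
u = B²/(2μ₀) = (0.1117)²/(2×4π×10⁻⁷) = 4.963×10^3 J/m³.

u ≈ 4960 J/m³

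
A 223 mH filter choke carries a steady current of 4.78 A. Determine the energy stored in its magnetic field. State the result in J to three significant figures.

Stored magnetic energy: U = ½LI².
U = ½(0.223 H)(4.78 A)² = 2.548 J.

U ≈ 2.55 J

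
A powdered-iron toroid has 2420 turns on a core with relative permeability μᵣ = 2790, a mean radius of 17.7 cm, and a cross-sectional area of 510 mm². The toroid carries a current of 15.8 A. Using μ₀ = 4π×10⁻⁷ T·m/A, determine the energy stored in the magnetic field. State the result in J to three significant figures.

U ≈ 1180 J

L = μ₀μᵣN²A/(2πR) = (4π×10⁻⁷)(2790)(2420)²(5.100×10^-4)/(2π×0.177) = 9.416 H.
U = ½LI² = ½(9.416)(15.8)² = 1.175×10^3 J.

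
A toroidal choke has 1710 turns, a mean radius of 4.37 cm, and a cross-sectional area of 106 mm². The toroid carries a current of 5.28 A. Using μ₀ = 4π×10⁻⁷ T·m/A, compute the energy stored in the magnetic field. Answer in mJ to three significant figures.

L = μ₀N²A/(2πR) = (4π×10⁻⁷)(1710)²(1.060×10^-4)/(2π×4.370×10^-2) = 1.419×10^-3 H.
U = ½LI² = ½(1.419×10^-3)(5.28)² = 1.977×10^-2 J.

U ≈ 19.8 mJ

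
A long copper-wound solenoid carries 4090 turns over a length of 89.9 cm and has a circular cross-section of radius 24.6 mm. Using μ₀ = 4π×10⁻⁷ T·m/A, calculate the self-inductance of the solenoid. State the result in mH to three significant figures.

A = πr² = π(2.460×10^-2 m)² = 1.901×10^-3 m².
For a long solenoid, L = μ₀N²A/ℓ.
L = (4π×10⁻⁷)(4090)²(1.901×10^-3)/(0.899 m) = 4.445×10^-2 H.

L ≈ 44.5 mH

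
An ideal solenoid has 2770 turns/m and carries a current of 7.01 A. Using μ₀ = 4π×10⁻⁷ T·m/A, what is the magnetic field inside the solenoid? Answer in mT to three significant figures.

B ≈ 24.4 mT

Inside a long solenoid, B = μ₀nI.
B = (4π×10⁻⁷)(2.770×10^3 m⁻¹)(7.01 A) = 2.440×10^-2 T.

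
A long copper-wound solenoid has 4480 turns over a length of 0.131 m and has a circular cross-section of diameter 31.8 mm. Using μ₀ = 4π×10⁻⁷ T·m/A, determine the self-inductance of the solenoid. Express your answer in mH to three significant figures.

L ≈ 153 mH

A = π(d/2)² = π(1.590×10^-2 m)² = 7.942×10^-4 m².
For a long solenoid, L = μ₀N²A/ℓ.
L = (4π×10⁻⁷)(4480)²(7.942×10^-4)/(0.131 m) = 0.1529 H.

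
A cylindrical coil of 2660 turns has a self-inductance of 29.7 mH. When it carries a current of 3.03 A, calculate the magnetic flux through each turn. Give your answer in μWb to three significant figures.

Φ_B ≈ 33.8 μWb

From L = NΦ_B/I, the flux per turn is Φ_B = LI/N.
Φ_B = (2.970×10^-2 H)(3.03 A)/2660 = 3.383×10^-5 Wb.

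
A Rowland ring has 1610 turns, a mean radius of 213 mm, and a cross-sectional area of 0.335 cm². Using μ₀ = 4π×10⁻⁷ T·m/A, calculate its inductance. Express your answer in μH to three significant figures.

For a thin toroid, L = μ₀N²A/(2πR).
L = (4π×10⁻⁷)(1610)²(3.350×10^-5) / (2π×0.213 m) = 8.154×10^-5 H.

L ≈ 81.5 μH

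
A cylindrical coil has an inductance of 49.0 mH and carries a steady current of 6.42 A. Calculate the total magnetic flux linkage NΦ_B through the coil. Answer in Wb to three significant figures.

From L = NΦ_B/I, the flux linkage is NΦ_B = LI.
NΦ_B = (4.900×10^-2 H)(6.42 A) = 0.3146 Wb.

NΦ_B ≈ 0.315 Wb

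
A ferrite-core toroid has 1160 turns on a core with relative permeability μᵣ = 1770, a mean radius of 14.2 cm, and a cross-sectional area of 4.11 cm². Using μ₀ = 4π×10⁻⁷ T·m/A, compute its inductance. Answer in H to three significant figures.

L ≈ 1.38 H

For a thin toroid, L = μ₀μᵣN²A/(2πR).
L = (4π×10⁻⁷)(1770)(1160)²(4.110×10^-4) / (2π×0.142 m) = 1.379 H.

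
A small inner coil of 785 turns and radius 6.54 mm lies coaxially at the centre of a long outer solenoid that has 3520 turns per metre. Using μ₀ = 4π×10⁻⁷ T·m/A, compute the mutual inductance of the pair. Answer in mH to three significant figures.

The outer solenoid produces a uniform field B₁ = μ₀n₁I₁ across the inner coil,
so the flux linkage is N₂Φ = N₂B₁A₂ = μ₀n₁N₂A₂·I₁, giving M = μ₀n₁N₂A₂.
A₂ = πr² = π(6.540×10^-3 m)² = 1.344×10^-4 m².
M = (4π×10⁻⁷)(3520)(785)(1.344×10^-4) = 4.666×10^-4 H.

M ≈ 0.467 mH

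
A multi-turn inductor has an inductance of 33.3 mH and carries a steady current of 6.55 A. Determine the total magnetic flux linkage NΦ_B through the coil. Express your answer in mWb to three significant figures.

NΦ_B ≈ 218 mWb

From L = NΦ_B/I, the flux linkage is NΦ_B = LI.
NΦ_B = (3.330×10^-2 H)(6.55 A) = 0.2181 Wb.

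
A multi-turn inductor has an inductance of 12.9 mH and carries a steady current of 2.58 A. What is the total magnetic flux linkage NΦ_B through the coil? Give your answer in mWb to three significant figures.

NΦ_B ≈ 33.3 mWb

From L = NΦ_B/I, the flux linkage is NΦ_B = LI.
NΦ_B = (1.290×10^-2 H)(2.58 A) = 3.328×10^-2 Wb.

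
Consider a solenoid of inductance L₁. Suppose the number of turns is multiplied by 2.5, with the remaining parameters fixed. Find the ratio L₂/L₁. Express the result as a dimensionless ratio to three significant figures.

L₂/L₁ = 6.25

For a solenoid, L ∝ μᵣN²A/ℓ.
L₂/L₁ = (2.5)^2 = 6.25.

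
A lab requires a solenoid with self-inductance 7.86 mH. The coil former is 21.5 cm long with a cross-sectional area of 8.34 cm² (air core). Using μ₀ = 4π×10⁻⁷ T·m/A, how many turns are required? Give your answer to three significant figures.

A = 8.34 cm² = 8.340×10^-4 m².
From L = μ₀N²A/ℓ, N = √(Lℓ / (μ₀A)).
N = √[(7.860×10^-3)(0.215) / ((4π×10⁻⁷)×8.340×10^-4)] = √(1.612×10^6) ≈ 1269.8.

N ≈ 1270 turns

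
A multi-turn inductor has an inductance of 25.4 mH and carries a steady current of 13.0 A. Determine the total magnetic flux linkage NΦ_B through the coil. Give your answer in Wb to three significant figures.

NΦ_B ≈ 0.330 Wb

From L = NΦ_B/I, the flux linkage is NΦ_B = LI.
NΦ_B = (2.540×10^-2 H)(13.0 A) = 0.3302 Wb.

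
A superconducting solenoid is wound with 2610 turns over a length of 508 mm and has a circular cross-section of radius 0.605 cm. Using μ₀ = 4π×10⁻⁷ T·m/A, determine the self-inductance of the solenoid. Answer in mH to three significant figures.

A = πr² = π(6.050×10^-3 m)² = 1.150×10^-4 m².
For a long solenoid, L = μ₀N²A/ℓ.
L = (4π×10⁻⁷)(2610)²(1.150×10^-4)/(0.508 m) = 1.938×10^-3 H.

L ≈ 1.94 mH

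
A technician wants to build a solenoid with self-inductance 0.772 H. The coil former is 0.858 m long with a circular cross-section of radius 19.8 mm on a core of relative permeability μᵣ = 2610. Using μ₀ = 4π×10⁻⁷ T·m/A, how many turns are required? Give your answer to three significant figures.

N ≈ 405 turns

A = πr² = π(1.980×10^-2 m)² = 1.232×10^-3 m².
From L = μ₀μᵣN²A/ℓ, N = √(Lℓ / (μ₀μᵣA)).
N = √[(0.772)(0.858) / ((4π×10⁻⁷)(2610)×1.232×10^-3)] = √(1.640×10^5) ≈ 404.9.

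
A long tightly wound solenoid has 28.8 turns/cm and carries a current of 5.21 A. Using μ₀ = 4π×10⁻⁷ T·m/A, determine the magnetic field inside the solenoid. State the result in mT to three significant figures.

Inside a long solenoid, B = μ₀nI.
B = (4π×10⁻⁷)(2.880×10^3 m⁻¹)(5.21 A) = 1.886×10^-2 T.

B ≈ 18.9 mT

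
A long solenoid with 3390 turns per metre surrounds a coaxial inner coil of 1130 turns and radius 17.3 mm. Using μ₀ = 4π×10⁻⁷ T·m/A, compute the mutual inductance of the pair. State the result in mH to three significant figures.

M ≈ 4.53 mH

The outer solenoid produces a uniform field B₁ = μ₀n₁I₁ across the inner coil,
so the flux linkage is N₂Φ = N₂B₁A₂ = μ₀n₁N₂A₂·I₁, giving M = μ₀n₁N₂A₂.
A₂ = πr² = π(1.730×10^-2 m)² = 9.402×10^-4 m².
M = (4π×10⁻⁷)(3390)(1130)(9.402×10^-4) = 4.526×10^-3 H.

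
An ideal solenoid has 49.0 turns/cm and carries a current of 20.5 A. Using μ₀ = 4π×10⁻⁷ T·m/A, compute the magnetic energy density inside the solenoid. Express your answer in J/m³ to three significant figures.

u ≈ 6340 J/m³

B = μ₀nI = (4π×10⁻⁷)(4.900×10^3)(20.5) = 0.1262 T.
u = B²/(2μ₀) = (0.1262)²/(2×4π×10⁻⁷) = 6.340×10^3 J/m³.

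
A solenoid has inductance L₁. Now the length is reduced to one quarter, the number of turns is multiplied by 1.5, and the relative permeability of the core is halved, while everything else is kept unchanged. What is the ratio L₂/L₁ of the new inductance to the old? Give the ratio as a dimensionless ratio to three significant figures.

For a solenoid, L ∝ μᵣN²A/ℓ.
L₂/L₁ = (0.25)^-1 × (1.5)^2 × (0.5) = 4.50.

L₂/L₁ = 4.50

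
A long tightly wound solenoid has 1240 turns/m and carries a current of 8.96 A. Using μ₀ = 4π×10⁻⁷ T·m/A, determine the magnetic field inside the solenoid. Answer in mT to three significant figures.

Inside a long solenoid, B = μ₀nI.
B = (4π×10⁻⁷)(1.240×10^3 m⁻¹)(8.96 A) = 1.396×10^-2 T.

B ≈ 14.0 mT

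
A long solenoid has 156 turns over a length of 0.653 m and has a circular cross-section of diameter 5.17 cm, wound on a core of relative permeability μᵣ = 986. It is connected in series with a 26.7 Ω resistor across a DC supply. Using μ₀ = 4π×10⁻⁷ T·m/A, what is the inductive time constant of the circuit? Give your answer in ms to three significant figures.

τ ≈ 3.63 ms

A = π(d/2)² = π(2.585×10^-2 m)² = 2.099×10^-3 m².
L = μ₀μᵣN²A/ℓ = (4π×10⁻⁷)(986)(156)²(2.099×10^-3)/(0.653) = 9.694×10^-2 H.
τ = L/R = (9.694×10^-2)/(26.7) = 3.631×10^-3 s.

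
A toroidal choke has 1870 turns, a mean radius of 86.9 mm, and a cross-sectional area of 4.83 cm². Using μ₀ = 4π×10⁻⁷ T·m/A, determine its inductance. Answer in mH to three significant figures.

For a thin toroid, L = μ₀N²A/(2πR).
L = (4π×10⁻⁷)(1870)²(4.830×10^-4) / (2π×8.690×10^-2 m) = 3.887×10^-3 H.

L ≈ 3.89 mH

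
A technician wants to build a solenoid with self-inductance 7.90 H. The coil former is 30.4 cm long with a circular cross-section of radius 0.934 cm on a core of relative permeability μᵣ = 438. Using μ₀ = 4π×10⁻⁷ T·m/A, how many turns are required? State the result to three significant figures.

N ≈ 3990 turns

A = πr² = π(9.340×10^-3 m)² = 2.741×10^-4 m².
From L = μ₀μᵣN²A/ℓ, N = √(Lℓ / (μ₀μᵣA)).
N = √[(7.9)(0.304) / ((4π×10⁻⁷)(438)×2.741×10^-4)] = √(1.592×10^7) ≈ 3990.1.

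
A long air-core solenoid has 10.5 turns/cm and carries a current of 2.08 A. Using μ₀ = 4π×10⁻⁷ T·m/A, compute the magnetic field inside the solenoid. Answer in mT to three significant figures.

B ≈ 2.74 mT

Inside a long solenoid, B = μ₀nI.
B = (4π×10⁻⁷)(1.050×10^3 m⁻¹)(2.08 A) = 2.744×10^-3 T.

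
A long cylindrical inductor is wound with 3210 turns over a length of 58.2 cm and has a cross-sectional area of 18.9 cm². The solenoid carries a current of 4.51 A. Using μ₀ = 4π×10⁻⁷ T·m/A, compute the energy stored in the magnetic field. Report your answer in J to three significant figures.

A = 18.9 cm² = 1.890×10^-3 m².
L = μ₀N²A/ℓ = (4π×10⁻⁷)(3210)²(1.890×10^-3)/(0.582) = 4.2049×10^-2 H.
U = ½LI² = ½(4.2049×10^-2)(4.51)² = 0.4276 J.

U ≈ 0.428 J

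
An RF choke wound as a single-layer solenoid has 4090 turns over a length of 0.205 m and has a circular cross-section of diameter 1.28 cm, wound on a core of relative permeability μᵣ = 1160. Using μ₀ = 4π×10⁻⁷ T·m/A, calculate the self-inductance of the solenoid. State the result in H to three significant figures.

A = π(d/2)² = π(6.400×10^-3 m)² = 1.287×10^-4 m².
For a long solenoid, L = μ₀μᵣN²A/ℓ.
L = (4π×10⁻⁷)(1160)(4090)²(1.287×10^-4)/(0.205 m) = 15.31 H.

L ≈ 15.3 H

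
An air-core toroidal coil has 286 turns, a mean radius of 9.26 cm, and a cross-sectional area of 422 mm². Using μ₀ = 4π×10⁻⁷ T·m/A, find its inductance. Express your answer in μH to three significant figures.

For a thin toroid, L = μ₀N²A/(2πR).
L = (4π×10⁻⁷)(286)²(4.220×10^-4) / (2π×9.260×10^-2 m) = 7.455×10^-5 H.

L ≈ 74.6 μH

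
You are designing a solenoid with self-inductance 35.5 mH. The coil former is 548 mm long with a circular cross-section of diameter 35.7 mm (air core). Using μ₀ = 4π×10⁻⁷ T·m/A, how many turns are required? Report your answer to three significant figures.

A = π(d/2)² = π(1.785×10^-2 m)² = 1.001×10^-3 m².
From L = μ₀N²A/ℓ, N = √(Lℓ / (μ₀A)).
N = √[(3.550×10^-2)(0.548) / ((4π×10⁻⁷)×1.001×10^-3)] = √(1.547×10^7) ≈ 3932.7.

N ≈ 3930 turns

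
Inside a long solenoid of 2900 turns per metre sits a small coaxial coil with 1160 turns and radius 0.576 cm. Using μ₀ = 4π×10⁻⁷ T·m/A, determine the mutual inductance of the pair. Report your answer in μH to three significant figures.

The outer solenoid produces a uniform field B₁ = μ₀n₁I₁ across the inner coil,
so the flux linkage is N₂Φ = N₂B₁A₂ = μ₀n₁N₂A₂·I₁, giving M = μ₀n₁N₂A₂.
A₂ = πr² = π(5.760×10^-3 m)² = 1.042×10^-4 m².
M = (4π×10⁻⁷)(2900)(1160)(1.042×10^-4) = 4.406×10^-4 H.

M ≈ 441 μH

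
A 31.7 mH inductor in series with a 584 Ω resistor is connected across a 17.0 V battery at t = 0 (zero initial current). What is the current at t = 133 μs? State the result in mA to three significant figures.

τ = L/R = 3.170×10^-2/584 = 5.428×10^-5 s; final current I_∞ = ε/R = 17.0/584 = 2.911×10^-2 A.
I(t) = I_∞(1 − e^(−t/τ)) with t/τ = 2.450.
I = (2.911×10^-2)(1 − e^(−2.450)) = 2.660×10^-2 A.

I ≈ 26.6 mA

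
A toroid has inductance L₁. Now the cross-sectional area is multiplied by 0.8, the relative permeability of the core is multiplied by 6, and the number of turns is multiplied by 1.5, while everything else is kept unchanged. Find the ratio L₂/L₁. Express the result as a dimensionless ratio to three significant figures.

L₂/L₁ = 10.8

For a toroid, L ∝ μᵣN²A/R.
L₂/L₁ = (0.8) × (6) × (1.5)^2 = 10.8.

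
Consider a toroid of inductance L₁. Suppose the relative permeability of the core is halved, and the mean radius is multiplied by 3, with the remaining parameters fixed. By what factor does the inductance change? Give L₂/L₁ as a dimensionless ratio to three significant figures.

L₂/L₁ = 0.167

For a toroid, L ∝ μᵣN²A/R.
L₂/L₁ = (0.5) × (3)^-1 = 0.167.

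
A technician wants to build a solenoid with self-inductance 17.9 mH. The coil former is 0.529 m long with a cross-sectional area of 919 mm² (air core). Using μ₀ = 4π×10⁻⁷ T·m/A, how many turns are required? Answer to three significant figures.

N ≈ 2860 turns

A = 919 mm² = 9.190×10^-4 m².
From L = μ₀N²A/ℓ, N = √(Lℓ / (μ₀A)).
N = √[(1.790×10^-2)(0.529) / ((4π×10⁻⁷)×9.190×10^-4)] = √(8.199×10^6) ≈ 2863.5.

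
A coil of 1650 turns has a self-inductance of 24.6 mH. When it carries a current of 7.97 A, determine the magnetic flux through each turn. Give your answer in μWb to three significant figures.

From L = NΦ_B/I, the flux per turn is Φ_B = LI/N.
Φ_B = (2.460×10^-2 H)(7.97 A)/1650 = 1.188×10^-4 Wb.

Φ_B ≈ 119 μWb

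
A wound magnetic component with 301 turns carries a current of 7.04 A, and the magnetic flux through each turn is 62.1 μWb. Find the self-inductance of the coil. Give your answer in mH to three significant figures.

Self-inductance is defined by L = NΦ_B/I (flux linkage over current).
L = (301)(6.210×10^-5 Wb)/(7.04 A) = 2.655×10^-3 H.

L ≈ 2.66 mH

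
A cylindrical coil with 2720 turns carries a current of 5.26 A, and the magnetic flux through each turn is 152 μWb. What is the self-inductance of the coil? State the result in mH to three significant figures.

L ≈ 78.6 mH

Self-inductance is defined by L = NΦ_B/I (flux linkage over current).
L = (2720)(1.520×10^-4 Wb)/(5.26 A) = 7.860×10^-2 H.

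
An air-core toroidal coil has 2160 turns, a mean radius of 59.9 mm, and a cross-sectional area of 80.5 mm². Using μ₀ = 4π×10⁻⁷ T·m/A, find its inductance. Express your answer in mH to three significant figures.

For a thin toroid, L = μ₀N²A/(2πR).
L = (4π×10⁻⁷)(2160)²(8.050×10^-5) / (2π×5.990×10^-2 m) = 1.254×10^-3 H.

L ≈ 1.25 mH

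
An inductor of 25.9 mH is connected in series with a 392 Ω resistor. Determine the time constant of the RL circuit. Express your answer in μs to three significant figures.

τ = L/R = (2.590×10^-2 H)/(392 Ω) = 6.607×10^-5 s.

τ ≈ 66.1 μs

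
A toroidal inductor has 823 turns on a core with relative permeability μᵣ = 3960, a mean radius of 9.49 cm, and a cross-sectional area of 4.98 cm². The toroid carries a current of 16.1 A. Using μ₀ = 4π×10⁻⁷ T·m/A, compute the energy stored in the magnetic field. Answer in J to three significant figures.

L = μ₀μᵣN²A/(2πR) = (4π×10⁻⁷)(3960)(823)²(4.980×10^-4)/(2π×9.490×10^-2) = 2.815 H.
U = ½LI² = ½(2.815)(16.1)² = 364.8 J.

U ≈ 365 J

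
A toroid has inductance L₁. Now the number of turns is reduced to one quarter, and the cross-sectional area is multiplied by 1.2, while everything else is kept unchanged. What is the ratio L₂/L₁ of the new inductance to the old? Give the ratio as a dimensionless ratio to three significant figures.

For a toroid, L ∝ μᵣN²A/R.
L₂/L₁ = (0.25)^2 × (1.2) = 0.0750.

L₂/L₁ = 0.0750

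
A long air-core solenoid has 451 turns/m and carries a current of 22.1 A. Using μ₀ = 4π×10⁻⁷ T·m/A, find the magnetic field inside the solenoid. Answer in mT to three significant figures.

Inside a long solenoid, B = μ₀nI.
B = (4π×10⁻⁷)(451 m⁻¹)(22.1 A) = 1.253×10^-2 T.

B ≈ 12.5 mT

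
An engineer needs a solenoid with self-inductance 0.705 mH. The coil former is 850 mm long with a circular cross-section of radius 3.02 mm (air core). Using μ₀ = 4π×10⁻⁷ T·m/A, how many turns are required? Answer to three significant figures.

N ≈ 4080 turns

A = πr² = π(3.020×10^-3 m)² = 2.865×10^-5 m².
From L = μ₀N²A/ℓ, N = √(Lℓ / (μ₀A)).
N = √[(7.050×10^-4)(0.85) / ((4π×10⁻⁷)×2.865×10^-5)] = √(1.664×10^7) ≈ 4079.6.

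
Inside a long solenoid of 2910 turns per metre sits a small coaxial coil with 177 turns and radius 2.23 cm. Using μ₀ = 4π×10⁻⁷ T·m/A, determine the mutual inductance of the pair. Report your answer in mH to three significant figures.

The outer solenoid produces a uniform field B₁ = μ₀n₁I₁ across the inner coil,
so the flux linkage is N₂Φ = N₂B₁A₂ = μ₀n₁N₂A₂·I₁, giving M = μ₀n₁N₂A₂.
A₂ = πr² = π(2.230×10^-2 m)² = 1.562×10^-3 m².
M = (4π×10⁻⁷)(2910)(177)(1.562×10^-3) = 1.011×10^-3 H.

M ≈ 1.01 mH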